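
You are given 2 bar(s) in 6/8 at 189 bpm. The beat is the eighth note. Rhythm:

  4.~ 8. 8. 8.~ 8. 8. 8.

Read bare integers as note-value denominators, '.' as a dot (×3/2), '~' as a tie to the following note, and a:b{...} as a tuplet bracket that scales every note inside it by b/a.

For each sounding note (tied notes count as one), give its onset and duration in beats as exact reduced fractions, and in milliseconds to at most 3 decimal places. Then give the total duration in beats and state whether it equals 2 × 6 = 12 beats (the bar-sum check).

1) 0.0ms=0b +1428.571ms=9/2b
2) 1428.571ms=9/2b +476.19ms=3/2b
3) 1904.762ms=6b +952.381ms=3b
4) 2857.143ms=9b +476.19ms=3/2b
5) 3333.333ms=21/2b +476.19ms=3/2b
Σ=12b of 12 (189bpm 6/8) — PASS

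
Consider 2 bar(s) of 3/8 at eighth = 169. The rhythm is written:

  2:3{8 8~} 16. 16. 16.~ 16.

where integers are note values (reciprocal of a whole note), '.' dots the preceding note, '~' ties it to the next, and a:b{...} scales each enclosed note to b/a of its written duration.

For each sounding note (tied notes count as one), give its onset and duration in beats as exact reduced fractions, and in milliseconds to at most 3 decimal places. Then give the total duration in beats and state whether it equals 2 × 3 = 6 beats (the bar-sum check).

1) 0.0ms=0b +532.544ms=3/2b
2) 532.544ms=3/2b +798.817ms=9/4b
3) 1331.361ms=15/4b +266.272ms=3/4b
4) 1597.633ms=9/2b +532.544ms=3/2b
Σ=6b of 6 (169bpm 3/8) — PASS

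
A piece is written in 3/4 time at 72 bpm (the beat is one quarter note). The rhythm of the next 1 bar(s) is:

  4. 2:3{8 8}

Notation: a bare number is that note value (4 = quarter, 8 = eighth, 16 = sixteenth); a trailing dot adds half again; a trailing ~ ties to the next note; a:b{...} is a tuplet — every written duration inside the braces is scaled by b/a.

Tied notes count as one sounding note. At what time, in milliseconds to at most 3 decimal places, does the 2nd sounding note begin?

note 2 onset = 3/2b = 1250.0ms

1. 0.0ms @ 0 + 1250.0ms (3/2)
2. 1250.0ms @ 3/2 + 625.0ms (3/4)
3. 1875.0ms @ 9/4 + 625.0ms (3/4)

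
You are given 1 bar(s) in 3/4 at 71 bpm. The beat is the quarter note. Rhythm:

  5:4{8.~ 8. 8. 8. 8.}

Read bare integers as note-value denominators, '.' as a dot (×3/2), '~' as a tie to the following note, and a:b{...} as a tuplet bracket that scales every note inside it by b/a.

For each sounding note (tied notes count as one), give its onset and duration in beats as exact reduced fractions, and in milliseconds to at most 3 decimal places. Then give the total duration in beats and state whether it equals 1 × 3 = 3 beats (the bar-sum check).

1) 0.0ms=0b +1014.085ms=6/5b
2) 1014.085ms=6/5b +507.042ms=3/5b
3) 1521.127ms=9/5b +507.042ms=3/5b
4) 2028.169ms=12/5b +507.042ms=3/5b
Σ=3b of 3 (71bpm 3/4) — PASS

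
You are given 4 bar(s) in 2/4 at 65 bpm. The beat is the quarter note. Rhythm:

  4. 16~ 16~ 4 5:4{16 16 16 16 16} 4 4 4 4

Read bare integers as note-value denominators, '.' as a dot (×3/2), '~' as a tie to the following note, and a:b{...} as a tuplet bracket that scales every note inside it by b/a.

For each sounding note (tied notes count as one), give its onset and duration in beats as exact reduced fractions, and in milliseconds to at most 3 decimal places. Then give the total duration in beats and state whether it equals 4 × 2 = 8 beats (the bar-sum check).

1) 0.0ms=0b +1384.615ms=3/2b
2) 1384.615ms=3/2b +1384.615ms=3/2b
3) 2769.231ms=3b +184.615ms=1/5b
4) 2953.846ms=16/5b +184.615ms=1/5b
5) 3138.462ms=17/5b +184.615ms=1/5b
6) 3323.077ms=18/5b +184.615ms=1/5b
7) 3507.692ms=19/5b +184.615ms=1/5b
8) 3692.308ms=4b +923.077ms=1b
9) 4615.385ms=5b +923.077ms=1b
10) 5538.462ms=6b +923.077ms=1b
11) 6461.538ms=7b +923.077ms=1b
Σ=8b of 8 (65bpm 2/4) — PASS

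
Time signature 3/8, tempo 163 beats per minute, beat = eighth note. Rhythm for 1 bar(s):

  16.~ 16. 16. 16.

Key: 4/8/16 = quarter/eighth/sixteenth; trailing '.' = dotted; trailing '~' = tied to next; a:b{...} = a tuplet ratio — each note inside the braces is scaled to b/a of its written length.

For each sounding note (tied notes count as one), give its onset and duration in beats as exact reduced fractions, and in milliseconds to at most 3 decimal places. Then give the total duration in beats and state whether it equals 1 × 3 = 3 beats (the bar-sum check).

1) 0.0ms=0b +552.147ms=3/2b
2) 552.147ms=3/2b +276.074ms=3/4b
3) 828.221ms=9/4b +276.074ms=3/4b
Σ=3b of 3 (163bpm 3/8) — PASS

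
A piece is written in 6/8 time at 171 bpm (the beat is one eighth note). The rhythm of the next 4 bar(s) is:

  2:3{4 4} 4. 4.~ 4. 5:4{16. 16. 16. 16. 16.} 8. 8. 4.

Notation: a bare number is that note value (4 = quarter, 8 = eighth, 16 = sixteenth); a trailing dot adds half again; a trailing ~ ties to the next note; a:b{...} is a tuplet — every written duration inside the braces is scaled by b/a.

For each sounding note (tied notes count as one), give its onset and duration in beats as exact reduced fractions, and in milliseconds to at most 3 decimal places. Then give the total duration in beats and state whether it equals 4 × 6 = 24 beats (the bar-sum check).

1) 0.0ms=0b +1052.632ms=3b
2) 1052.632ms=3b +1052.632ms=3b
3) 2105.263ms=6b +1052.632ms=3b
4) 3157.895ms=9b +2105.263ms=6b
5) 5263.158ms=15b +210.526ms=3/5b
6) 5473.684ms=78/5b +210.526ms=3/5b
7) 5684.211ms=81/5b +210.526ms=3/5b
8) 5894.737ms=84/5b +210.526ms=3/5b
9) 6105.263ms=87/5b +210.526ms=3/5b
10) 6315.789ms=18b +526.316ms=3/2b
11) 6842.105ms=39/2b +526.316ms=3/2b
12) 7368.421ms=21b +1052.632ms=3b
Σ=24b of 24 (171bpm 6/8) — PASS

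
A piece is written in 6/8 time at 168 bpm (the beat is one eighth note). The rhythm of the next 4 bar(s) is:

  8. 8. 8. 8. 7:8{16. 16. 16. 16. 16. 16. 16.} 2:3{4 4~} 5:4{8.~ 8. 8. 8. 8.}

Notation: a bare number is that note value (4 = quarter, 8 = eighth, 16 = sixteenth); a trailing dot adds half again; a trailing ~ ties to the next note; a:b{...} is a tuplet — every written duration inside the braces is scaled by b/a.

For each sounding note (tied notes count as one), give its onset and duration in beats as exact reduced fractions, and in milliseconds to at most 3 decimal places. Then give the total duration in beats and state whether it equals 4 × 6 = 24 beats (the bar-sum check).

1) 0.0ms=0b +535.714ms=3/2b
2) 535.714ms=3/2b +535.714ms=3/2b
3) 1071.429ms=3b +535.714ms=3/2b
4) 1607.143ms=9/2b +535.714ms=3/2b
5) 2142.857ms=6b +306.122ms=6/7b
6) 2448.98ms=48/7b +306.122ms=6/7b
7) 2755.102ms=54/7b +306.122ms=6/7b
8) 3061.224ms=60/7b +306.122ms=6/7b
9) 3367.347ms=66/7b +306.122ms=6/7b
10) 3673.469ms=72/7b +306.122ms=6/7b
11) 3979.592ms=78/7b +306.122ms=6/7b
12) 4285.714ms=12b +1071.429ms=3b
13) 5357.143ms=15b +1928.571ms=27/5b
14) 7285.714ms=102/5b +428.571ms=6/5b
15) 7714.286ms=108/5b +428.571ms=6/5b
16) 8142.857ms=114/5b +428.571ms=6/5b
Σ=24b of 24 (168bpm 6/8) — PASS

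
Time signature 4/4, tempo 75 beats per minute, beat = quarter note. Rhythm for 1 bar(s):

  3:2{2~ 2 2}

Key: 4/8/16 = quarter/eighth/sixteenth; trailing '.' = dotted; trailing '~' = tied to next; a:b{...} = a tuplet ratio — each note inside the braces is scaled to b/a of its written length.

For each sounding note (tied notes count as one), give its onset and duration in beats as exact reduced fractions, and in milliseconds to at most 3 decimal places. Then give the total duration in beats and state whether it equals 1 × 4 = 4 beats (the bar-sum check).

1) 0.0ms=0b +2133.333ms=8/3b
2) 2133.333ms=8/3b +1066.667ms=4/3b
Σ=4b of 4 (75bpm 4/4) — PASS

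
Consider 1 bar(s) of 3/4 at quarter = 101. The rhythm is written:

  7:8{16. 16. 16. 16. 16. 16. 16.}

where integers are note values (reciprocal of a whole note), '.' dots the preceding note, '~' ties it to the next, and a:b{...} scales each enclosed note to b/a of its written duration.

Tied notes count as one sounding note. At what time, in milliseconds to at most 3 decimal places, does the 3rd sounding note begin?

1. 0.0ms @ 0 + 254.597ms (3/7)
2. 254.597ms @ 3/7 + 254.597ms (3/7)
3. 509.194ms @ 6/7 + 254.597ms (3/7)
4. 763.791ms @ 9/7 + 254.597ms (3/7)
5. 1018.388ms @ 12/7 + 254.597ms (3/7)
6. 1272.984ms @ 15/7 + 254.597ms (3/7)
7. 1527.581ms @ 18/7 + 254.597ms (3/7)

note 3 onset = 6/7b = 509.194ms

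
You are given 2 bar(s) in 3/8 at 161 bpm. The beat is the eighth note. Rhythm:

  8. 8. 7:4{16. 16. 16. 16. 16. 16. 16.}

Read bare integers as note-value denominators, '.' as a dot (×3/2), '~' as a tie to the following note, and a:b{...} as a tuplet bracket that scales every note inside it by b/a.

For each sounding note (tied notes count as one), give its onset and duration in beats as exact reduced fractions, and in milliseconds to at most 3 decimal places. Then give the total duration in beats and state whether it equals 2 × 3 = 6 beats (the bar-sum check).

1) 0.0ms=0b +559.006ms=3/2b
2) 559.006ms=3/2b +559.006ms=3/2b
3) 1118.012ms=3b +159.716ms=3/7b
4) 1277.728ms=24/7b +159.716ms=3/7b
5) 1437.445ms=27/7b +159.716ms=3/7b
6) 1597.161ms=30/7b +159.716ms=3/7b
7) 1756.877ms=33/7b +159.716ms=3/7b
8) 1916.593ms=36/7b +159.716ms=3/7b
9) 2076.309ms=39/7b +159.716ms=3/7b
Σ=6b of 6 (161bpm 3/8) — PASS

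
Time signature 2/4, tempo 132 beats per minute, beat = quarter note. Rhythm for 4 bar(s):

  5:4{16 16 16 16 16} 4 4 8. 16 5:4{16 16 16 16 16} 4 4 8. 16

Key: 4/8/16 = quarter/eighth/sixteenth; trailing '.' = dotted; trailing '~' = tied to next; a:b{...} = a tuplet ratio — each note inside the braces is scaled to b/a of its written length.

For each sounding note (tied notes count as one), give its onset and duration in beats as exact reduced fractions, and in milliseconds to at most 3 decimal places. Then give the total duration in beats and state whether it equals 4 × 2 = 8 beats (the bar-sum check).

1) 0.0ms=0b +90.909ms=1/5b
2) 90.909ms=1/5b +90.909ms=1/5b
3) 181.818ms=2/5b +90.909ms=1/5b
4) 272.727ms=3/5b +90.909ms=1/5b
5) 363.636ms=4/5b +90.909ms=1/5b
6) 454.545ms=1b +454.545ms=1b
7) 909.091ms=2b +454.545ms=1b
8) 1363.636ms=3b +340.909ms=3/4b
9) 1704.545ms=15/4b +113.636ms=1/4b
10) 1818.182ms=4b +90.909ms=1/5b
11) 1909.091ms=21/5b +90.909ms=1/5b
12) 2000.0ms=22/5b +90.909ms=1/5b
13) 2090.909ms=23/5b +90.909ms=1/5b
14) 2181.818ms=24/5b +90.909ms=1/5b
15) 2272.727ms=5b +454.545ms=1b
16) 2727.273ms=6b +454.545ms=1b
17) 3181.818ms=7b +340.909ms=3/4b
18) 3522.727ms=31/4b +113.636ms=1/4b
Σ=8b of 8 (132bpm 2/4) — PASS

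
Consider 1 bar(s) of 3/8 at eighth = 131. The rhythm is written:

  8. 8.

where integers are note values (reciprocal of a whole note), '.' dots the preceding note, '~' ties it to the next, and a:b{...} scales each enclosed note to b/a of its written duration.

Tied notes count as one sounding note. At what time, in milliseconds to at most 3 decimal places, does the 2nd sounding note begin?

1. 0.0ms @ 0 + 687.023ms (3/2)
2. 687.023ms @ 3/2 + 687.023ms (3/2)

note 2 onset = 3/2b = 687.023ms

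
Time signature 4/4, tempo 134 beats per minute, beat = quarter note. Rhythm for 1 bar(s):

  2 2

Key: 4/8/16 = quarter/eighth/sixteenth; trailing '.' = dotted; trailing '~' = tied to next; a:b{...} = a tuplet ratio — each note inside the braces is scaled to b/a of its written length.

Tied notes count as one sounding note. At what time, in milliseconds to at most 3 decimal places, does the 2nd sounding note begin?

1. 0.0ms @ 0 + 895.522ms (2)
2. 895.522ms @ 2 + 895.522ms (2)

note 2 onset = 2b = 895.522ms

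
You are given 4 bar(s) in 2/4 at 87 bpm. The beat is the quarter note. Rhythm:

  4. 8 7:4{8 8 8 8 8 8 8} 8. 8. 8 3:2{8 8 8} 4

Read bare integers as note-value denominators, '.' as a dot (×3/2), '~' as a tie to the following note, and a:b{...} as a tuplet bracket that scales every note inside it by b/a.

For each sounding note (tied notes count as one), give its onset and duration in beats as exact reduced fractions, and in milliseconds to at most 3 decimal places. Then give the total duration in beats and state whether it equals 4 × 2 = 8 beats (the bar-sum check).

1) 0.0ms=0b +1034.483ms=3/2b
2) 1034.483ms=3/2b +344.828ms=1/2b
3) 1379.31ms=2b +197.044ms=2/7b
4) 1576.355ms=16/7b +197.044ms=2/7b
5) 1773.399ms=18/7b +197.044ms=2/7b
6) 1970.443ms=20/7b +197.044ms=2/7b
7) 2167.488ms=22/7b +197.044ms=2/7b
8) 2364.532ms=24/7b +197.044ms=2/7b
9) 2561.576ms=26/7b +197.044ms=2/7b
10) 2758.621ms=4b +517.241ms=3/4b
11) 3275.862ms=19/4b +517.241ms=3/4b
12) 3793.103ms=11/2b +344.828ms=1/2b
13) 4137.931ms=6b +229.885ms=1/3b
14) 4367.816ms=19/3b +229.885ms=1/3b
15) 4597.701ms=20/3b +229.885ms=1/3b
16) 4827.586ms=7b +689.655ms=1b
Σ=8b of 8 (87bpm 2/4) — PASS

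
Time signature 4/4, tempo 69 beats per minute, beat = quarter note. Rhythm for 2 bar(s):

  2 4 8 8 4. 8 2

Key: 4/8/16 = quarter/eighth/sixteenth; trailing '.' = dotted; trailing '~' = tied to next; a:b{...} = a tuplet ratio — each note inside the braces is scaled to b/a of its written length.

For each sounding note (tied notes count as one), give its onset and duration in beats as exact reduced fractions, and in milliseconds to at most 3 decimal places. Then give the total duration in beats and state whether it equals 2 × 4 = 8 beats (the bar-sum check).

1) 0.0ms=0b +1739.13ms=2b
2) 1739.13ms=2b +869.565ms=1b
3) 2608.696ms=3b +434.783ms=1/2b
4) 3043.478ms=7/2b +434.783ms=1/2b
5) 3478.261ms=4b +1304.348ms=3/2b
6) 4782.609ms=11/2b +434.783ms=1/2b
7) 5217.391ms=6b +1739.13ms=2b
Σ=8b of 8 (69bpm 4/4) — PASS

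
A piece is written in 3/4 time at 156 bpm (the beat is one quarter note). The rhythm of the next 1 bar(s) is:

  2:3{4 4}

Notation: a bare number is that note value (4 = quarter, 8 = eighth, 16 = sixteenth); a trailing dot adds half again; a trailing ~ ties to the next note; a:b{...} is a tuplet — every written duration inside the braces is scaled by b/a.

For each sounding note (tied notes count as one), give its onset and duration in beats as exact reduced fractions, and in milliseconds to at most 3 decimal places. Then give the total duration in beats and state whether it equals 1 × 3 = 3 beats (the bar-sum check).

1) 0.0ms=0b +576.923ms=3/2b
2) 576.923ms=3/2b +576.923ms=3/2b
Σ=3b of 3 (156bpm 3/4) — PASS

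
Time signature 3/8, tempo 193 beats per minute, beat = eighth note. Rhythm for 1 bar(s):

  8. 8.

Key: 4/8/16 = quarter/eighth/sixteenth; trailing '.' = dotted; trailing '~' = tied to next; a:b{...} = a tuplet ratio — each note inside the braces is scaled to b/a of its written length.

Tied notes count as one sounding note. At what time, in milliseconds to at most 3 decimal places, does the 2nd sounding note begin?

1. 0.0ms @ 0 + 466.321ms (3/2)
2. 466.321ms @ 3/2 + 466.321ms (3/2)

note 2 onset = 3/2b = 466.321ms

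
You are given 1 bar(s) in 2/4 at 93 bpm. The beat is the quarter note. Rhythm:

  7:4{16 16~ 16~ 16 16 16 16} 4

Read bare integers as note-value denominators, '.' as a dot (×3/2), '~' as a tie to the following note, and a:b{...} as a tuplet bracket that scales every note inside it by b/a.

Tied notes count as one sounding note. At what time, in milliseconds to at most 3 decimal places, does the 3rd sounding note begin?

1. 0.0ms @ 0 + 92.166ms (1/7)
2. 92.166ms @ 1/7 + 276.498ms (3/7)
3. 368.664ms @ 4/7 + 92.166ms (1/7)
4. 460.829ms @ 5/7 + 92.166ms (1/7)
5. 552.995ms @ 6/7 + 92.166ms (1/7)
6. 645.161ms @ 1 + 645.161ms (1)

note 3 onset = 4/7b = 368.664ms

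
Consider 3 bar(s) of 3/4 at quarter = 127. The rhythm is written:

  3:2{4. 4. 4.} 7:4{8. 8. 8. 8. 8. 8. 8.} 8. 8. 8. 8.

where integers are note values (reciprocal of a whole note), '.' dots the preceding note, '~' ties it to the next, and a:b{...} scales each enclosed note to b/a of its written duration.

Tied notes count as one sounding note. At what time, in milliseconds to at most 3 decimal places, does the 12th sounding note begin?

1. 0.0ms @ 0 + 472.441ms (1)
2. 472.441ms @ 1 + 472.441ms (1)
3. 944.882ms @ 2 + 472.441ms (1)
4. 1417.323ms @ 3 + 202.475ms (3/7)
5. 1619.798ms @ 24/7 + 202.475ms (3/7)
6. 1822.272ms @ 27/7 + 202.475ms (3/7)
7. 2024.747ms @ 30/7 + 202.475ms (3/7)
8. 2227.222ms @ 33/7 + 202.475ms (3/7)
9. 2429.696ms @ 36/7 + 202.475ms (3/7)
10. 2632.171ms @ 39/7 + 202.475ms (3/7)
11. 2834.646ms @ 6 + 354.331ms (3/4)
12. 3188.976ms @ 27/4 + 354.331ms (3/4)
13. 3543.307ms @ 15/2 + 354.331ms (3/4)
14. 3897.638ms @ 33/4 + 354.331ms (3/4)

note 12 onset = 27/4b = 3188.976ms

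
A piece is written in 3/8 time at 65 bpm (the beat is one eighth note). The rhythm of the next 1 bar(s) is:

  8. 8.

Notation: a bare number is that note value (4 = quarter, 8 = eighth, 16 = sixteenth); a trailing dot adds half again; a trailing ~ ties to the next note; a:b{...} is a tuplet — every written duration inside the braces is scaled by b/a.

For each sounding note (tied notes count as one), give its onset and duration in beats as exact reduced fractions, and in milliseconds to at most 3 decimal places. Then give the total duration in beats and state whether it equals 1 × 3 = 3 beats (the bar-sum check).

1) 0.0ms=0b +1384.615ms=3/2b
2) 1384.615ms=3/2b +1384.615ms=3/2b
Σ=3b of 3 (65bpm 3/8) — PASS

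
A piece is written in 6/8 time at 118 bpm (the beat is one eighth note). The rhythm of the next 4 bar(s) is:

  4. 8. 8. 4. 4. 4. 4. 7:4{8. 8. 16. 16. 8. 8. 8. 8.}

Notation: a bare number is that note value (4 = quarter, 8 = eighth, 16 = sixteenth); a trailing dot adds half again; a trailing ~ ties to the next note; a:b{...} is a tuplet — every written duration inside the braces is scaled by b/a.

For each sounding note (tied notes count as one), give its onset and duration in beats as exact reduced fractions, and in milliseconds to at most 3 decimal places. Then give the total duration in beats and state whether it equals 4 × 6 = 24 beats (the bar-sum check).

1) 0.0ms=0b +1525.424ms=3b
2) 1525.424ms=3b +762.712ms=3/2b
3) 2288.136ms=9/2b +762.712ms=3/2b
4) 3050.847ms=6b +1525.424ms=3b
5) 4576.271ms=9b +1525.424ms=3b
6) 6101.695ms=12b +1525.424ms=3b
7) 7627.119ms=15b +1525.424ms=3b
8) 9152.542ms=18b +435.835ms=6/7b
9) 9588.378ms=132/7b +435.835ms=6/7b
10) 10024.213ms=138/7b +217.918ms=3/7b
11) 10242.131ms=141/7b +217.918ms=3/7b
12) 10460.048ms=144/7b +435.835ms=6/7b
13) 10895.884ms=150/7b +435.835ms=6/7b
14) 11331.719ms=156/7b +435.835ms=6/7b
15) 11767.554ms=162/7b +435.835ms=6/7b
Σ=24b of 24 (118bpm 6/8) — PASS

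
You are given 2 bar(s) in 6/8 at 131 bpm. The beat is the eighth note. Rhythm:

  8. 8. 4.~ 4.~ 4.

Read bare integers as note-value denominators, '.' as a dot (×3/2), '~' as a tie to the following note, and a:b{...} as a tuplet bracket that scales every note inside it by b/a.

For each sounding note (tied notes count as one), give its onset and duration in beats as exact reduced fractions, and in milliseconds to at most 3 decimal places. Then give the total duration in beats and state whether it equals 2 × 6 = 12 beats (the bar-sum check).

1) 0.0ms=0b +687.023ms=3/2b
2) 687.023ms=3/2b +687.023ms=3/2b
3) 1374.046ms=3b +4122.137ms=9b
Σ=12b of 12 (131bpm 6/8) — PASS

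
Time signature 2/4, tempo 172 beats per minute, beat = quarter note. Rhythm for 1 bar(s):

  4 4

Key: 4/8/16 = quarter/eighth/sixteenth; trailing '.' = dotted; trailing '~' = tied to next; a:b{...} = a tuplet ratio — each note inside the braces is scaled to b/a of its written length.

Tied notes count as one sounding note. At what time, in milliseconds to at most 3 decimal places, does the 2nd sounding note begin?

note 2 onset = 1b = 348.837ms

1. 0.0ms @ 0 + 348.837ms (1)
2. 348.837ms @ 1 + 348.837ms (1)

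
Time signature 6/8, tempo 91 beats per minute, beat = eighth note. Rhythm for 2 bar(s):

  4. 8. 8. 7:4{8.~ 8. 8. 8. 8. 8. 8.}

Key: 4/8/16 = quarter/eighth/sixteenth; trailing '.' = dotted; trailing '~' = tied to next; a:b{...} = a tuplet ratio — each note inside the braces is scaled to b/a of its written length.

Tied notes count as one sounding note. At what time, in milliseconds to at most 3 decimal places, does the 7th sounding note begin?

1. 0.0ms @ 0 + 1978.022ms (3)
2. 1978.022ms @ 3 + 989.011ms (3/2)
3. 2967.033ms @ 9/2 + 989.011ms (3/2)
4. 3956.044ms @ 6 + 1130.298ms (12/7)
5. 5086.342ms @ 54/7 + 565.149ms (6/7)
6. 5651.491ms @ 60/7 + 565.149ms (6/7)
7. 6216.641ms @ 66/7 + 565.149ms (6/7)
8. 6781.79ms @ 72/7 + 565.149ms (6/7)
9. 7346.939ms @ 78/7 + 565.149ms (6/7)

note 7 onset = 66/7b = 6216.641ms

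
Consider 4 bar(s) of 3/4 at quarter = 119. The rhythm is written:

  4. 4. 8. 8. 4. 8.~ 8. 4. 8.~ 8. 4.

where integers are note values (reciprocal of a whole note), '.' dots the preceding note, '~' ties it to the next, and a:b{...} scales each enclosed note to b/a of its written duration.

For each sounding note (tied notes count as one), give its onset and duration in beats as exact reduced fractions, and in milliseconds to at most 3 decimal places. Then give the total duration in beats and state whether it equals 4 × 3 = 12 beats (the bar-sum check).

1) 0.0ms=0b +756.303ms=3/2b
2) 756.303ms=3/2b +756.303ms=3/2b
3) 1512.605ms=3b +378.151ms=3/4b
4) 1890.756ms=15/4b +378.151ms=3/4b
5) 2268.908ms=9/2b +756.303ms=3/2b
6) 3025.21ms=6b +756.303ms=3/2b
7) 3781.513ms=15/2b +756.303ms=3/2b
8) 4537.815ms=9b +756.303ms=3/2b
9) 5294.118ms=21/2b +756.303ms=3/2b
Σ=12b of 12 (119bpm 3/4) — PASS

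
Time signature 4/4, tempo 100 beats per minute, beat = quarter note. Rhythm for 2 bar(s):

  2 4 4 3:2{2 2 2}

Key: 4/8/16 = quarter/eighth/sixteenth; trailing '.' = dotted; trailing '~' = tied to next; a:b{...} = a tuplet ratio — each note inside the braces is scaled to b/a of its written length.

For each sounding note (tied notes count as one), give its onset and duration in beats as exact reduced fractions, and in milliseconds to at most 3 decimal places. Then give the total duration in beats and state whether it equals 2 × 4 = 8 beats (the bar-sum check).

1) 0.0ms=0b +1200.0ms=2b
2) 1200.0ms=2b +600.0ms=1b
3) 1800.0ms=3b +600.0ms=1b
4) 2400.0ms=4b +800.0ms=4/3b
5) 3200.0ms=16/3b +800.0ms=4/3b
6) 4000.0ms=20/3b +800.0ms=4/3b
Σ=8b of 8 (100bpm 4/4) — PASS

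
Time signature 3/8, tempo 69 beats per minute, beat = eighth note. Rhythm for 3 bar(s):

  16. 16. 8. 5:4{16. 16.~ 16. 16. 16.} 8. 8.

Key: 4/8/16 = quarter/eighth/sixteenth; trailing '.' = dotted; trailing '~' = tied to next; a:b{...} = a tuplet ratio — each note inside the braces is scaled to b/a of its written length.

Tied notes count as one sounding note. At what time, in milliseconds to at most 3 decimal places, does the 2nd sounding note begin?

1. 0.0ms @ 0 + 652.174ms (3/4)
2. 652.174ms @ 3/4 + 652.174ms (3/4)
3. 1304.348ms @ 3/2 + 1304.348ms (3/2)
4. 2608.696ms @ 3 + 521.739ms (3/5)
5. 3130.435ms @ 18/5 + 1043.478ms (6/5)
6. 4173.913ms @ 24/5 + 521.739ms (3/5)
7. 4695.652ms @ 27/5 + 521.739ms (3/5)
8. 5217.391ms @ 6 + 1304.348ms (3/2)
9. 6521.739ms @ 15/2 + 1304.348ms (3/2)

note 2 onset = 3/4b = 652.174ms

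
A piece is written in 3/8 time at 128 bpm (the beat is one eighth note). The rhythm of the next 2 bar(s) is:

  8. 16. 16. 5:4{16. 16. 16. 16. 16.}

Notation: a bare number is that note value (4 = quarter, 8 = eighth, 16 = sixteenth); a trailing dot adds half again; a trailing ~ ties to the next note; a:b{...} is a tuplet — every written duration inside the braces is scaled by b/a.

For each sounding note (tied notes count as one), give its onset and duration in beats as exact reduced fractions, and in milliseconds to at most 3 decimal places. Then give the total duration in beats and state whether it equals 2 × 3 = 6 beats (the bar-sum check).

1) 0.0ms=0b +703.125ms=3/2b
2) 703.125ms=3/2b +351.562ms=3/4b
3) 1054.688ms=9/4b +351.562ms=3/4b
4) 1406.25ms=3b +281.25ms=3/5b
5) 1687.5ms=18/5b +281.25ms=3/5b
6) 1968.75ms=21/5b +281.25ms=3/5b
7) 2250.0ms=24/5b +281.25ms=3/5b
8) 2531.25ms=27/5b +281.25ms=3/5b
Σ=6b of 6 (128bpm 3/8) — PASS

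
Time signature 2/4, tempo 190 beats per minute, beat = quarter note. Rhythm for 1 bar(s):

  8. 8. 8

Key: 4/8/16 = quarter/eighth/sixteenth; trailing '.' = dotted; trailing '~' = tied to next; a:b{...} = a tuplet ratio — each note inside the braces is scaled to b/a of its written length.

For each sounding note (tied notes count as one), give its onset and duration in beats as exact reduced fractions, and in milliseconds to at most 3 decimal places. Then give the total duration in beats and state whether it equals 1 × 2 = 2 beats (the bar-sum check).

1) 0.0ms=0b +236.842ms=3/4b
2) 236.842ms=3/4b +236.842ms=3/4b
3) 473.684ms=3/2b +157.895ms=1/2b
Σ=2b of 2 (190bpm 2/4) — PASS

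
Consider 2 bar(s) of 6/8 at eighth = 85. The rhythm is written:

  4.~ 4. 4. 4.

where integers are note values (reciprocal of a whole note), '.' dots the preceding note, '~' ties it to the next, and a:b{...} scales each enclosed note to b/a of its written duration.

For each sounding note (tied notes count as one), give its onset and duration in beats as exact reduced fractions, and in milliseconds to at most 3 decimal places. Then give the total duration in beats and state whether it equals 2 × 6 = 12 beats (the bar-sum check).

1) 0.0ms=0b +4235.294ms=6b
2) 4235.294ms=6b +2117.647ms=3b
3) 6352.941ms=9b +2117.647ms=3b
Σ=12b of 12 (85bpm 6/8) — PASS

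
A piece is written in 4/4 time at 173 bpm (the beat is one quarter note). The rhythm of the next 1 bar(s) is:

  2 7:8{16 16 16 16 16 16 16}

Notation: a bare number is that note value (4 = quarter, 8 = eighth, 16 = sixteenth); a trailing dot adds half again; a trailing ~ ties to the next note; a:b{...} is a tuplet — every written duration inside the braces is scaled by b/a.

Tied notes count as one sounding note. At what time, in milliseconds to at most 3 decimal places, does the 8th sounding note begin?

1. 0.0ms @ 0 + 693.642ms (2)
2. 693.642ms @ 2 + 99.092ms (2/7)
3. 792.733ms @ 16/7 + 99.092ms (2/7)
4. 891.825ms @ 18/7 + 99.092ms (2/7)
5. 990.917ms @ 20/7 + 99.092ms (2/7)
6. 1090.008ms @ 22/7 + 99.092ms (2/7)
7. 1189.1ms @ 24/7 + 99.092ms (2/7)
8. 1288.192ms @ 26/7 + 99.092ms (2/7)

note 8 onset = 26/7b = 1288.192ms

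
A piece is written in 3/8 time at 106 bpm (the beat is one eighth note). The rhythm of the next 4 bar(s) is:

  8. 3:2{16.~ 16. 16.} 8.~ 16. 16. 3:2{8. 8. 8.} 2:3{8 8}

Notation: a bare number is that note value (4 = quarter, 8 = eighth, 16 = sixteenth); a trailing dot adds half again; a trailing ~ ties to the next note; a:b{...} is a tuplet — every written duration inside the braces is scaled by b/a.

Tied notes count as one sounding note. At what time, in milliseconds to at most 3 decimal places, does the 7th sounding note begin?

note 7 onset = 7b = 3962.264ms

1. 0.0ms @ 0 + 849.057ms (3/2)
2. 849.057ms @ 3/2 + 566.038ms (1)
3. 1415.094ms @ 5/2 + 283.019ms (1/2)
4. 1698.113ms @ 3 + 1273.585ms (9/4)
5. 2971.698ms @ 21/4 + 424.528ms (3/4)
6. 3396.226ms @ 6 + 566.038ms (1)
7. 3962.264ms @ 7 + 566.038ms (1)
8. 4528.302ms @ 8 + 566.038ms (1)
9. 5094.34ms @ 9 + 849.057ms (3/2)
10. 5943.396ms @ 21/2 + 849.057ms (3/2)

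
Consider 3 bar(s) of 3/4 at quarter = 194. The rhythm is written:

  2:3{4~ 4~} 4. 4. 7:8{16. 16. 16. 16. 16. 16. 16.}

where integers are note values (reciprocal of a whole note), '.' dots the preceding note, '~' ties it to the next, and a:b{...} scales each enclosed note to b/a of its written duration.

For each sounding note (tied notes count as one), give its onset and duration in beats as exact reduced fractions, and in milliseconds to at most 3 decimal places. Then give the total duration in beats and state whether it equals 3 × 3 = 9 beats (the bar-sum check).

1) 0.0ms=0b +1391.753ms=9/2b
2) 1391.753ms=9/2b +463.918ms=3/2b
3) 1855.67ms=6b +132.548ms=3/7b
4) 1988.218ms=45/7b +132.548ms=3/7b
5) 2120.766ms=48/7b +132.548ms=3/7b
6) 2253.314ms=51/7b +132.548ms=3/7b
7) 2385.862ms=54/7b +132.548ms=3/7b
8) 2518.409ms=57/7b +132.548ms=3/7b
9) 2650.957ms=60/7b +132.548ms=3/7b
Σ=9b of 9 (194bpm 3/4) — PASS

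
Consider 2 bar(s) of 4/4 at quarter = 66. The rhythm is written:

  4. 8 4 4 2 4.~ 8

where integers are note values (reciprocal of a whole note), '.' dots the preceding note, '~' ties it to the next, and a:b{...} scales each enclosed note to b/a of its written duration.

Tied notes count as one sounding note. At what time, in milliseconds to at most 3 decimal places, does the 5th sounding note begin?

note 5 onset = 4b = 3636.364ms

1. 0.0ms @ 0 + 1363.636ms (3/2)
2. 1363.636ms @ 3/2 + 454.545ms (1/2)
3. 1818.182ms @ 2 + 909.091ms (1)
4. 2727.273ms @ 3 + 909.091ms (1)
5. 3636.364ms @ 4 + 1818.182ms (2)
6. 5454.545ms @ 6 + 1818.182ms (2)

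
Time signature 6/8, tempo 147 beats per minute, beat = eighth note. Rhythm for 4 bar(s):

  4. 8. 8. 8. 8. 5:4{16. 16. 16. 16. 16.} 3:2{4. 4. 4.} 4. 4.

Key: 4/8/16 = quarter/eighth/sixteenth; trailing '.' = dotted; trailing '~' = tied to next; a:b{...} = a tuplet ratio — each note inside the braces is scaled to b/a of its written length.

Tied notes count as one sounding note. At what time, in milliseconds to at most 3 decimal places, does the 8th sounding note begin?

note 8 onset = 51/5b = 4163.265ms

1. 0.0ms @ 0 + 1224.49ms (3)
2. 1224.49ms @ 3 + 612.245ms (3/2)
3. 1836.735ms @ 9/2 + 612.245ms (3/2)
4. 2448.98ms @ 6 + 612.245ms (3/2)
5. 3061.224ms @ 15/2 + 612.245ms (3/2)
6. 3673.469ms @ 9 + 244.898ms (3/5)
7. 3918.367ms @ 48/5 + 244.898ms (3/5)
8. 4163.265ms @ 51/5 + 244.898ms (3/5)
9. 4408.163ms @ 54/5 + 244.898ms (3/5)
10. 4653.061ms @ 57/5 + 244.898ms (3/5)
11. 4897.959ms @ 12 + 816.327ms (2)
12. 5714.286ms @ 14 + 816.327ms (2)
13. 6530.612ms @ 16 + 816.327ms (2)
14. 7346.939ms @ 18 + 1224.49ms (3)
15. 8571.429ms @ 21 + 1224.49ms (3)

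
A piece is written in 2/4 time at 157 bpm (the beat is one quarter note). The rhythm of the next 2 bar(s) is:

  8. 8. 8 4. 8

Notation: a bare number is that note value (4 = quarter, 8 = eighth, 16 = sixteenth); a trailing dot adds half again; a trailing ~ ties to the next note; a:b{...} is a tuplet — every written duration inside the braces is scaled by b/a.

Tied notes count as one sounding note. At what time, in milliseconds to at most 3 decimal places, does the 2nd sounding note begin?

1. 0.0ms @ 0 + 286.624ms (3/4)
2. 286.624ms @ 3/4 + 286.624ms (3/4)
3. 573.248ms @ 3/2 + 191.083ms (1/2)
4. 764.331ms @ 2 + 573.248ms (3/2)
5. 1337.58ms @ 7/2 + 191.083ms (1/2)

note 2 onset = 3/4b = 286.624ms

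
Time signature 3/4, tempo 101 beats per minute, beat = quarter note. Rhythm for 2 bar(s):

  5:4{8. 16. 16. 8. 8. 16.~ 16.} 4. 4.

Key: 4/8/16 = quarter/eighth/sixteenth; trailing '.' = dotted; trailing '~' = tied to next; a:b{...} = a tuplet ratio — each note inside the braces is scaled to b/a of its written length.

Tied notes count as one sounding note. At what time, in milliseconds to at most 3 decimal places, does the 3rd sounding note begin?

1. 0.0ms @ 0 + 356.436ms (3/5)
2. 356.436ms @ 3/5 + 178.218ms (3/10)
3. 534.653ms @ 9/10 + 178.218ms (3/10)
4. 712.871ms @ 6/5 + 356.436ms (3/5)
5. 1069.307ms @ 9/5 + 356.436ms (3/5)
6. 1425.743ms @ 12/5 + 356.436ms (3/5)
7. 1782.178ms @ 3 + 891.089ms (3/2)
8. 2673.267ms @ 9/2 + 891.089ms (3/2)

note 3 onset = 9/10b = 534.653ms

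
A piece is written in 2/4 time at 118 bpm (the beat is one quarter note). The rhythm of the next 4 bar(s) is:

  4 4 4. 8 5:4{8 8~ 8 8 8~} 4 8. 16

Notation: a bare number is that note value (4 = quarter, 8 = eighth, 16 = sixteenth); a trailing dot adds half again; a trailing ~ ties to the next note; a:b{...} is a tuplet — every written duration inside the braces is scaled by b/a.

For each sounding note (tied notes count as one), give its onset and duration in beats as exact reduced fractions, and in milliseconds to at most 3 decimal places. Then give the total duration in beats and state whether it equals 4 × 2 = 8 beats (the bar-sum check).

1) 0.0ms=0b +508.475ms=1b
2) 508.475ms=1b +508.475ms=1b
3) 1016.949ms=2b +762.712ms=3/2b
4) 1779.661ms=7/2b +254.237ms=1/2b
5) 2033.898ms=4b +203.39ms=2/5b
6) 2237.288ms=22/5b +406.78ms=4/5b
7) 2644.068ms=26/5b +203.39ms=2/5b
8) 2847.458ms=28/5b +711.864ms=7/5b
9) 3559.322ms=7b +381.356ms=3/4b
10) 3940.678ms=31/4b +127.119ms=1/4b
Σ=8b of 8 (118bpm 2/4) — PASS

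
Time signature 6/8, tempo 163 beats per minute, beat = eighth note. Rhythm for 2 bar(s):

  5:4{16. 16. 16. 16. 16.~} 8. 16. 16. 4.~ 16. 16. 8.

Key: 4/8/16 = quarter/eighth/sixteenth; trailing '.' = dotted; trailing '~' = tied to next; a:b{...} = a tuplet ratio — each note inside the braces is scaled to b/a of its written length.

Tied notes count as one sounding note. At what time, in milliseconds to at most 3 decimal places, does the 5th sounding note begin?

1. 0.0ms @ 0 + 220.859ms (3/5)
2. 220.859ms @ 3/5 + 220.859ms (3/5)
3. 441.718ms @ 6/5 + 220.859ms (3/5)
4. 662.577ms @ 9/5 + 220.859ms (3/5)
5. 883.436ms @ 12/5 + 773.006ms (21/10)
6. 1656.442ms @ 9/2 + 276.074ms (3/4)
7. 1932.515ms @ 21/4 + 276.074ms (3/4)
8. 2208.589ms @ 6 + 1380.368ms (15/4)
9. 3588.957ms @ 39/4 + 276.074ms (3/4)
10. 3865.031ms @ 21/2 + 552.147ms (3/2)

note 5 onset = 12/5b = 883.436ms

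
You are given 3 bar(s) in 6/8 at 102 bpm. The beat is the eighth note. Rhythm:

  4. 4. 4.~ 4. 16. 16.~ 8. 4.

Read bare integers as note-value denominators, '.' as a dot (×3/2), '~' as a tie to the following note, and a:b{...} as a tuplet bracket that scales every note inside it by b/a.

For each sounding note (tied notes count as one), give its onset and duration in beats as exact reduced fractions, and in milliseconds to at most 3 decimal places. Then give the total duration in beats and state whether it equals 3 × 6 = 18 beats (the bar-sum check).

1) 0.0ms=0b +1764.706ms=3b
2) 1764.706ms=3b +1764.706ms=3b
3) 3529.412ms=6b +3529.412ms=6b
4) 7058.824ms=12b +441.176ms=3/4b
5) 7500.0ms=51/4b +1323.529ms=9/4b
6) 8823.529ms=15b +1764.706ms=3b
Σ=18b of 18 (102bpm 6/8) — PASS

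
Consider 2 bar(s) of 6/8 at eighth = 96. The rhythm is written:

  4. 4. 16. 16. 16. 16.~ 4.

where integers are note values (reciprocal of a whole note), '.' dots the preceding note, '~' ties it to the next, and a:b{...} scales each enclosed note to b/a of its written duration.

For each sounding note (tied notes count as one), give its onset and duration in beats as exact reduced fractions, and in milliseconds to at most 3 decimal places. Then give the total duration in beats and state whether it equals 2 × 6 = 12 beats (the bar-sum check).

1) 0.0ms=0b +1875.0ms=3b
2) 1875.0ms=3b +1875.0ms=3b
3) 3750.0ms=6b +468.75ms=3/4b
4) 4218.75ms=27/4b +468.75ms=3/4b
5) 4687.5ms=15/2b +468.75ms=3/4b
6) 5156.25ms=33/4b +2343.75ms=15/4b
Σ=12b of 12 (96bpm 6/8) — PASS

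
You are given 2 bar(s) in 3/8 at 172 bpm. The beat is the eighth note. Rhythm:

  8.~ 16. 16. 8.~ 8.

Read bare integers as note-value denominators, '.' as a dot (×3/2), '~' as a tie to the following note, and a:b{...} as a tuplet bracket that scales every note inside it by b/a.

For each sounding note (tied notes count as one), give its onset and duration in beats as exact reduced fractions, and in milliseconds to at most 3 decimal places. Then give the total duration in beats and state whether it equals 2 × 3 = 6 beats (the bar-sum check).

1) 0.0ms=0b +784.884ms=9/4b
2) 784.884ms=9/4b +261.628ms=3/4b
3) 1046.512ms=3b +1046.512ms=3b
Σ=6b of 6 (172bpm 3/8) — PASS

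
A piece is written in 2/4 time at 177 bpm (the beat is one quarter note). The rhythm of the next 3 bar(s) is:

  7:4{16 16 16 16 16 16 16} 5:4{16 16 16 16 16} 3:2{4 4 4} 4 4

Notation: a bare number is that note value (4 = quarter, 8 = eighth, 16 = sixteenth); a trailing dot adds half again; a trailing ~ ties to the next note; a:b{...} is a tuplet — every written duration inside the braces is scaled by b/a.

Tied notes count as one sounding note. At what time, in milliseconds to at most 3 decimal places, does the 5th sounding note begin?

1. 0.0ms @ 0 + 48.426ms (1/7)
2. 48.426ms @ 1/7 + 48.426ms (1/7)
3. 96.852ms @ 2/7 + 48.426ms (1/7)
4. 145.278ms @ 3/7 + 48.426ms (1/7)
5. 193.705ms @ 4/7 + 48.426ms (1/7)
6. 242.131ms @ 5/7 + 48.426ms (1/7)
7. 290.557ms @ 6/7 + 48.426ms (1/7)
8. 338.983ms @ 1 + 67.797ms (1/5)
9. 406.78ms @ 6/5 + 67.797ms (1/5)
10. 474.576ms @ 7/5 + 67.797ms (1/5)
11. 542.373ms @ 8/5 + 67.797ms (1/5)
12. 610.169ms @ 9/5 + 67.797ms (1/5)
13. 677.966ms @ 2 + 225.989ms (2/3)
14. 903.955ms @ 8/3 + 225.989ms (2/3)
15. 1129.944ms @ 10/3 + 225.989ms (2/3)
16. 1355.932ms @ 4 + 338.983ms (1)
17. 1694.915ms @ 5 + 338.983ms (1)

note 5 onset = 4/7b = 193.705ms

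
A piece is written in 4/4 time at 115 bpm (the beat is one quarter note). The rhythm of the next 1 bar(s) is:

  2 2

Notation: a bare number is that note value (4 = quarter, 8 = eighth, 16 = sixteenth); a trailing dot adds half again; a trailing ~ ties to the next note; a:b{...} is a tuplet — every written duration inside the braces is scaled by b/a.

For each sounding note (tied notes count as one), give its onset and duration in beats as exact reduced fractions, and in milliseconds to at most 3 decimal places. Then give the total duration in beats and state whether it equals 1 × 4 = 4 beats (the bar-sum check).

1) 0.0ms=0b +1043.478ms=2b
2) 1043.478ms=2b +1043.478ms=2b
Σ=4b of 4 (115bpm 4/4) — PASS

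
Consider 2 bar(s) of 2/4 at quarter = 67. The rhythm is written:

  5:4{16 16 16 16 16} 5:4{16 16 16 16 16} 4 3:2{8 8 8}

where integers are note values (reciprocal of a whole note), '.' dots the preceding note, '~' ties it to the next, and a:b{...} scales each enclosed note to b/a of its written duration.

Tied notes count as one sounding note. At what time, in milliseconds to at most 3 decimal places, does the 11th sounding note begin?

note 11 onset = 2b = 1791.045ms

1. 0.0ms @ 0 + 179.104ms (1/5)
2. 179.104ms @ 1/5 + 179.104ms (1/5)
3. 358.209ms @ 2/5 + 179.104ms (1/5)
4. 537.313ms @ 3/5 + 179.104ms (1/5)
5. 716.418ms @ 4/5 + 179.104ms (1/5)
6. 895.522ms @ 1 + 179.104ms (1/5)
7. 1074.627ms @ 6/5 + 179.104ms (1/5)
8. 1253.731ms @ 7/5 + 179.104ms (1/5)
9. 1432.836ms @ 8/5 + 179.104ms (1/5)
10. 1611.94ms @ 9/5 + 179.104ms (1/5)
11. 1791.045ms @ 2 + 895.522ms (1)
12. 2686.567ms @ 3 + 298.507ms (1/3)
13. 2985.075ms @ 10/3 + 298.507ms (1/3)
14. 3283.582ms @ 11/3 + 298.507ms (1/3)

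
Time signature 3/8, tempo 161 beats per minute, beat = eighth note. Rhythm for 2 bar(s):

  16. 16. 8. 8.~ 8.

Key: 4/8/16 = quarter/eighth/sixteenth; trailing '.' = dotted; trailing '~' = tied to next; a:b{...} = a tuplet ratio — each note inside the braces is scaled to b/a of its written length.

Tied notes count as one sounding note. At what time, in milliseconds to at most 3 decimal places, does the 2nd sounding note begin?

note 2 onset = 3/4b = 279.503ms

1. 0.0ms @ 0 + 279.503ms (3/4)
2. 279.503ms @ 3/4 + 279.503ms (3/4)
3. 559.006ms @ 3/2 + 559.006ms (3/2)
4. 1118.012ms @ 3 + 1118.012ms (3)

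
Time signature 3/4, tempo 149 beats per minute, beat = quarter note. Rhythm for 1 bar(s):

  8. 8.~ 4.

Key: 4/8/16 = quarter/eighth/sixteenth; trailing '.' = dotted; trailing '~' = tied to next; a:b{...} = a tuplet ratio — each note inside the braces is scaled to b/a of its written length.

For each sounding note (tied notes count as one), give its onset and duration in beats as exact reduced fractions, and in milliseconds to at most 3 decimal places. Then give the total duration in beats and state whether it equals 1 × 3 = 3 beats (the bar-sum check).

1) 0.0ms=0b +302.013ms=3/4b
2) 302.013ms=3/4b +906.04ms=9/4b
Σ=3b of 3 (149bpm 3/4) — PASS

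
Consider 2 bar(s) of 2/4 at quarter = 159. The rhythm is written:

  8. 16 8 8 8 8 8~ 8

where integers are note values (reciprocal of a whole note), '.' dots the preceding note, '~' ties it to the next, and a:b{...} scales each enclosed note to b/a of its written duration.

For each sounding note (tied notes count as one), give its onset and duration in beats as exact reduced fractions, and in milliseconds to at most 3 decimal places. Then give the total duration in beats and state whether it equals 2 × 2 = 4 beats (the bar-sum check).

1) 0.0ms=0b +283.019ms=3/4b
2) 283.019ms=3/4b +94.34ms=1/4b
3) 377.358ms=1b +188.679ms=1/2b
4) 566.038ms=3/2b +188.679ms=1/2b
5) 754.717ms=2b +188.679ms=1/2b
6) 943.396ms=5/2b +188.679ms=1/2b
7) 1132.075ms=3b +377.358ms=1b
Σ=4b of 4 (159bpm 2/4) — PASS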